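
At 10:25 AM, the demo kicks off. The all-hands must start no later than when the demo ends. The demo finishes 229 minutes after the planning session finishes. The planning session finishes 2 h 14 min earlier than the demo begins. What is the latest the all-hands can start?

The planning session ends at 10:25 AM − 134 min = 8:11 AM.
The demo ends at 8:11 AM + 229 min = 12:00 PM.
The all-hands is bounded by the demo, so the latest it can start is 12:00 PM.

12:00 PM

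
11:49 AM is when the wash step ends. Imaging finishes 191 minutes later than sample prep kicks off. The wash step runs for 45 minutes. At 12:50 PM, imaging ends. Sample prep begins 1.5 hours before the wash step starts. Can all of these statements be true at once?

The wash step starts at 11:49 AM − 45 min = 11:04 AM.
Sample prep starts at 11:04 AM − 90 min = 9:34 AM.
Imaging ends at 9:34 AM + 191 min = 12:45 PM.
But imaging is also said to end at 12:50 PM — a 5-minute conflict.

No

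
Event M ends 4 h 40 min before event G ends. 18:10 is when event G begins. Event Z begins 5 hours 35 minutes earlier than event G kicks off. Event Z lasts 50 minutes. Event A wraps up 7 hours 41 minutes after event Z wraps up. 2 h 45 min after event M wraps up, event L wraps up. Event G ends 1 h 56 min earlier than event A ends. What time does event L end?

17:15

Event Z starts at 18:10 − 335 min = 12:35.
Event Z ends at 12:35 + 50 min = 13:25.
Event A ends at 13:25 + 461 min = 21:06.
Event G ends at 21:06 − 116 min = 19:10.
Event M ends at 19:10 − 280 min = 14:30.
Event L ends at 14:30 + 165 min = 17:15.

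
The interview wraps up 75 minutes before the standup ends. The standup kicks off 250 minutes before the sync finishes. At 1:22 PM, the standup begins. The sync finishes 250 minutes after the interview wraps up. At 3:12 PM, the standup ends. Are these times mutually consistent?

No

The interview ends at 3:12 PM − 75 min = 1:57 PM.
The sync ends at 1:57 PM + 250 min = 6:07 PM.
The standup starts at 6:07 PM − 250 min = 1:57 PM.
But the standup is also said to start at 1:22 PM — a 35-minute conflict.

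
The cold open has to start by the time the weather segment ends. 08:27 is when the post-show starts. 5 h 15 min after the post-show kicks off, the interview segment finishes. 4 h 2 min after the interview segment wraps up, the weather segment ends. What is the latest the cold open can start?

The interview segment ends at 08:27 + 315 min = 13:42.
The weather segment ends at 13:42 + 242 min = 17:44.
The cold open is bounded by the weather segment, so the latest it can start is 17:44.

17:44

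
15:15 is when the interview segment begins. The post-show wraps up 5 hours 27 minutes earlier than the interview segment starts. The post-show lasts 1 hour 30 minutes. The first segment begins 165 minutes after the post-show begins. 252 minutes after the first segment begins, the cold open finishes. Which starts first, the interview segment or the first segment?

The post-show ends at 15:15 − 327 min = 09:48.
The post-show starts at 09:48 − 90 min = 08:18.
The first segment starts at 08:18 + 165 min = 11:03.
The interview segment starts at 15:15 and the first segment starts at 11:03, so the first segment is first.

the first segment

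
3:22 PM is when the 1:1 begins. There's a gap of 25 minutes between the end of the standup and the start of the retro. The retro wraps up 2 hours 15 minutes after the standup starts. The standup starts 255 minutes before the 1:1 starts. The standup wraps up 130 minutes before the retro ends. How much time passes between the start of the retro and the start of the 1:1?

The standup starts at 3:22 PM − 255 min = 11:07 AM.
The retro ends at 11:07 AM + 135 min = 1:22 PM.
The standup ends at 1:22 PM − 130 min = 11:12 AM.
The retro starts at 11:12 AM + 25 min = 11:37 AM.
From 11:37 AM to 3:22 PM is 3 hours 45 minutes.

3 hours 45 minutes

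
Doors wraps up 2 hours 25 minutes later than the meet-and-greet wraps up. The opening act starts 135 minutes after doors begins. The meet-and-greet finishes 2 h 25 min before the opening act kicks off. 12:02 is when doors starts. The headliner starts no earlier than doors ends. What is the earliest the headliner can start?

14:17

The opening act starts at 12:02 + 135 min = 14:17.
The meet-and-greet ends at 14:17 − 145 min = 11:52.
Doors ends at 11:52 + 145 min = 14:17.
The headliner is bounded by doors, so the earliest it can start is 14:17.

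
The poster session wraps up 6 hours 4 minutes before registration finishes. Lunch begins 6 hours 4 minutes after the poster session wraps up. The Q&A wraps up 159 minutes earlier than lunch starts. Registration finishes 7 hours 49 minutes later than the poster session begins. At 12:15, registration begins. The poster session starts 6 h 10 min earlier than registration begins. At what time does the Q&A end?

The poster session starts at 12:15 − 370 min = 06:05.
Registration ends at 06:05 + 469 min = 13:54.
The poster session ends at 13:54 − 364 min = 07:50.
Lunch starts at 07:50 + 364 min = 13:54.
The Q&A ends at 13:54 − 159 min = 11:15.

11:15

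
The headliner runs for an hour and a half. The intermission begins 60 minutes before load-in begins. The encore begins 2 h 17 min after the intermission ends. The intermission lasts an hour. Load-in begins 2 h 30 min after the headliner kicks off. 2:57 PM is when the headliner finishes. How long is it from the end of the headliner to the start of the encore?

The headliner starts at 2:57 PM − 90 min = 1:27 PM.
Load-in starts at 1:27 PM + 150 min = 3:57 PM.
The intermission starts at 3:57 PM − 60 min = 2:57 PM.
The intermission ends at 2:57 PM + 60 min = 3:57 PM.
The encore starts at 3:57 PM + 137 min = 6:14 PM.
From 2:57 PM to 6:14 PM is 3 hours 17 minutes.

3 hours 17 minutes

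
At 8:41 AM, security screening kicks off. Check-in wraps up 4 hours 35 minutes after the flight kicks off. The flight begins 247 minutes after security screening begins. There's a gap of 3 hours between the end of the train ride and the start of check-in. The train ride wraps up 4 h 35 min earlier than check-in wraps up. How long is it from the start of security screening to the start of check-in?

7 hours 7 minutes

The flight starts at 8:41 AM + 247 min = 12:48 PM.
Check-in ends at 12:48 PM + 275 min = 5:23 PM.
The train ride ends at 5:23 PM − 275 min = 12:48 PM.
Check-in starts at 12:48 PM + 180 min = 3:48 PM.
From 8:41 AM to 3:48 PM is 7 hours 7 minutes.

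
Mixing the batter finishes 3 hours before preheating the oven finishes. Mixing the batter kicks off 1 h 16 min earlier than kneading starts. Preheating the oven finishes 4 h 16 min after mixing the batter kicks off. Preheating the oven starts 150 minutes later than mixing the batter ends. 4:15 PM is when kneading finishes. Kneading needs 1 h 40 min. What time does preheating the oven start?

Kneading starts at 4:15 PM − 100 min = 2:35 PM.
Mixing the batter starts at 2:35 PM − 76 min = 1:19 PM.
Preheating the oven ends at 1:19 PM + 256 min = 5:35 PM.
Mixing the batter ends at 5:35 PM − 180 min = 2:35 PM.
Preheating the oven starts at 2:35 PM + 150 min = 5:05 PM.

5:05 PM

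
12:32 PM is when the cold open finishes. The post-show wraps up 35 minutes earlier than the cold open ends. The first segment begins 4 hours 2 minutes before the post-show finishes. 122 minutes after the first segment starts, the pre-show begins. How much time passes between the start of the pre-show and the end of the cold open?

2 h 35 min

The post-show ends at 12:32 PM − 35 min = 11:57 AM.
The first segment starts at 11:57 AM − 242 min = 7:55 AM.
The pre-show starts at 7:55 AM + 122 min = 9:57 AM.
From 9:57 AM to 12:32 PM is 2 h 35 min.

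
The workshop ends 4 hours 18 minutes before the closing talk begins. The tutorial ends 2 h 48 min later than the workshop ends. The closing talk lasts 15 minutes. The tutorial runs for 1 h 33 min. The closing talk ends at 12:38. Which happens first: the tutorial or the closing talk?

the tutorial

The closing talk starts at 12:38 − 15 min = 12:23.
The workshop ends at 12:23 − 258 min = 08:05.
The tutorial ends at 08:05 + 168 min = 10:53.
The tutorial starts at 10:53 − 93 min = 09:20.
The tutorial starts at 09:20 and the closing talk starts at 12:23, so the tutorial is first.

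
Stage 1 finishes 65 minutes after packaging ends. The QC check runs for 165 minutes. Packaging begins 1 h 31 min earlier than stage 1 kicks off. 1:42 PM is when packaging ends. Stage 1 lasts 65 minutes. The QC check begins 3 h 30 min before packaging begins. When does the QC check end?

Stage 1 ends at 1:42 PM + 65 min = 2:47 PM.
Stage 1 starts at 2:47 PM − 65 min = 1:42 PM.
Packaging starts at 1:42 PM − 91 min = 12:11 PM.
The QC check starts at 12:11 PM − 210 min = 8:41 AM.
The QC check ends at 8:41 AM + 165 min = 11:26 AM.

11:26 AM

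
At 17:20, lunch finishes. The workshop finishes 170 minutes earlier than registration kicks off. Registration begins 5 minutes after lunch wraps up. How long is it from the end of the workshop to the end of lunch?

Registration starts at 17:20 + 5 min = 17:25.
The workshop ends at 17:25 − 170 min = 14:35.
From 14:35 to 17:20 is 2 h 45 min.

2 h 45 min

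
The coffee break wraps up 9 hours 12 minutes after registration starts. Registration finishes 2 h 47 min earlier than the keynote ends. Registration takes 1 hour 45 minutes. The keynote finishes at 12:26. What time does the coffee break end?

17:06

Registration ends at 12:26 − 167 min = 09:39.
Registration starts at 09:39 − 105 min = 07:54.
The coffee break ends at 07:54 + 552 min = 17:06.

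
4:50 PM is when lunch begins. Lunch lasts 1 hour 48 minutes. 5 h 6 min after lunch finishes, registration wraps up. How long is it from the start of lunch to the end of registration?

414 minutes

Lunch ends at 4:50 PM + 108 min = 6:38 PM.
Registration ends at 6:38 PM + 306 min = 11:44 PM.
From 4:50 PM to 11:44 PM is 414 minutes.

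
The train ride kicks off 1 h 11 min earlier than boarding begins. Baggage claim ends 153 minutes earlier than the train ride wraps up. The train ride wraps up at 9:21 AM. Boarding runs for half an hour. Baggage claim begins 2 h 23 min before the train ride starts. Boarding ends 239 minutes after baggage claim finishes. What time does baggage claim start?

6:43 AM

Baggage claim ends at 9:21 AM − 153 min = 6:48 AM.
Boarding ends at 6:48 AM + 239 min = 10:47 AM.
Boarding starts at 10:47 AM − 30 min = 10:17 AM.
The train ride starts at 10:17 AM − 71 min = 9:06 AM.
Baggage claim starts at 9:06 AM − 143 min = 6:43 AM.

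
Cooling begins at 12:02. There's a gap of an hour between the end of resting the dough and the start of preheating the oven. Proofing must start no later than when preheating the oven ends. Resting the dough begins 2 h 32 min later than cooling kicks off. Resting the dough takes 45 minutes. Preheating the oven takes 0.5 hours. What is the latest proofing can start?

16:49

Resting the dough starts at 12:02 + 152 min = 14:34.
Resting the dough ends at 14:34 + 45 min = 15:19.
Preheating the oven starts at 15:19 + 60 min = 16:19.
Preheating the oven ends at 16:19 + 30 min = 16:49.
Proofing is bounded by preheating the oven, so the latest it can start is 16:49.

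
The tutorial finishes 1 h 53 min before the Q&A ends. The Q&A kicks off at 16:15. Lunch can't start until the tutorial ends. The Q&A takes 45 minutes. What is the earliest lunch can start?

15:07

The Q&A ends at 16:15 + 45 min = 17:00.
The tutorial ends at 17:00 − 113 min = 15:07.
Lunch is bounded by the tutorial, so the earliest it can start is 15:07.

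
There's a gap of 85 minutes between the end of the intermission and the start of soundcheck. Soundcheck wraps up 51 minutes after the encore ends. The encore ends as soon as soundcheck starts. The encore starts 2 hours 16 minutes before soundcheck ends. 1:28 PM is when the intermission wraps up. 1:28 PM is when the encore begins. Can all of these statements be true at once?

Soundcheck starts at 1:28 PM + 85 min = 2:53 PM.
So the encore ends at 2:53 PM.
Soundcheck ends at 2:53 PM + 51 min = 3:44 PM.
The encore starts at 3:44 PM − 136 min = 1:28 PM.
That matches the stated 1:28 PM, so the schedule is consistent.

Yes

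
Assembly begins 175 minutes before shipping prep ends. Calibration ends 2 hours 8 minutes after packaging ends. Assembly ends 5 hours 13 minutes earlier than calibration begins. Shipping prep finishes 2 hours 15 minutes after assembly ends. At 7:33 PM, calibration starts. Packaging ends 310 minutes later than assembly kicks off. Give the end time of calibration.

8:58 PM

Assembly ends at 7:33 PM − 313 min = 2:20 PM.
Shipping prep ends at 2:20 PM + 135 min = 4:35 PM.
Assembly starts at 4:35 PM − 175 min = 1:40 PM.
Packaging ends at 1:40 PM + 310 min = 6:50 PM.
Calibration ends at 6:50 PM + 128 min = 8:58 PM.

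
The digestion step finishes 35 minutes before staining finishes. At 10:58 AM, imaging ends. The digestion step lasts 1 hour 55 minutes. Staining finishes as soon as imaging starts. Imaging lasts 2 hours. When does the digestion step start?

6:28 AM

Imaging starts at 10:58 AM − 120 min = 8:58 AM.
So staining ends at 8:58 AM.
The digestion step ends at 8:58 AM − 35 min = 8:23 AM.
The digestion step starts at 8:23 AM − 115 min = 6:28 AM.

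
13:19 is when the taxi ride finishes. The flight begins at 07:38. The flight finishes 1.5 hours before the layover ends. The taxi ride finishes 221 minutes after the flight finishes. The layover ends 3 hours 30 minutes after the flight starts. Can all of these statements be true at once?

Yes

The layover ends at 07:38 + 210 min = 11:08.
The flight ends at 11:08 − 90 min = 09:38.
The taxi ride ends at 09:38 + 221 min = 13:19.
That matches the stated 13:19, so the schedule is consistent.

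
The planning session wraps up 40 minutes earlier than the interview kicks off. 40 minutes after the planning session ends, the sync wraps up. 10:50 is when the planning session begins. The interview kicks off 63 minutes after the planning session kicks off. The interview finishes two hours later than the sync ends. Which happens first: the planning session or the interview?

the planning session

The interview starts at 10:50 + 63 min = 11:53.
The planning session starts at 10:50 and the interview starts at 11:53, so the planning session is first.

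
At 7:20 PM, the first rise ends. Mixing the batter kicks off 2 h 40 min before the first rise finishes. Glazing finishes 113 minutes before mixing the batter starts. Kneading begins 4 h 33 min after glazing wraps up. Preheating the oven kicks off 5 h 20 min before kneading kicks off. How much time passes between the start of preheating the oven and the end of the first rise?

320 minutes

Mixing the batter starts at 7:20 PM − 160 min = 4:40 PM.
Glazing ends at 4:40 PM − 113 min = 2:47 PM.
Kneading starts at 2:47 PM + 273 min = 7:20 PM.
Preheating the oven starts at 7:20 PM − 320 min = 2:00 PM.
From 2:00 PM to 7:20 PM is 320 minutes.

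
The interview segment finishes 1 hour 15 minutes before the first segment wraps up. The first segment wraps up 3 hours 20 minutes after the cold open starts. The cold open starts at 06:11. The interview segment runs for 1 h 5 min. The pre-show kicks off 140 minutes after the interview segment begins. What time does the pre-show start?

09:31

The first segment ends at 06:11 + 200 min = 09:31.
The interview segment ends at 09:31 − 75 min = 08:16.
The interview segment starts at 08:16 − 65 min = 07:11.
The pre-show starts at 07:11 + 140 min = 09:31.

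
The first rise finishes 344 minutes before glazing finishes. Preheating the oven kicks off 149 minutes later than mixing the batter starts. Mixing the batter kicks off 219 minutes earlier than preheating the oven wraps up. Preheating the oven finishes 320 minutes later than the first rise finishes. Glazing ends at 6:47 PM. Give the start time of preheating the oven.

The first rise ends at 6:47 PM − 344 min = 1:03 PM.
Preheating the oven ends at 1:03 PM + 320 min = 6:23 PM.
Mixing the batter starts at 6:23 PM − 219 min = 2:44 PM.
Preheating the oven starts at 2:44 PM + 149 min = 5:13 PM.

5:13 PM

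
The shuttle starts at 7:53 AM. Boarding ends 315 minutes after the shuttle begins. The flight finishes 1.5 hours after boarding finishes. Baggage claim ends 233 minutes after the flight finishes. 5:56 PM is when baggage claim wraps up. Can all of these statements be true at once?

No

Boarding ends at 7:53 AM + 315 min = 1:08 PM.
The flight ends at 1:08 PM + 90 min = 2:38 PM.
Baggage claim ends at 2:38 PM + 233 min = 6:31 PM.
But baggage claim is also said to end at 5:56 PM — a 35-minute conflict.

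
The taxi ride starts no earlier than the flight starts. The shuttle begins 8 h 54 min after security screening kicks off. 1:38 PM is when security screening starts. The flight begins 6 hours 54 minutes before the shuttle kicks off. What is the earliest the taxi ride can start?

3:38 PM

The shuttle starts at 1:38 PM + 534 min = 10:32 PM.
The flight starts at 10:32 PM − 414 min = 3:38 PM.
The taxi ride is bounded by the flight, so the earliest it can start is 3:38 PM.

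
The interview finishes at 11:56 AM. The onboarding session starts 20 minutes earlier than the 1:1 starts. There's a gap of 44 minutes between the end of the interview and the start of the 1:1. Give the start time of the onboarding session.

12:20 PM

The 1:1 starts at 11:56 AM + 44 min = 12:40 PM.
The onboarding session starts at 12:40 PM − 20 min = 12:20 PM.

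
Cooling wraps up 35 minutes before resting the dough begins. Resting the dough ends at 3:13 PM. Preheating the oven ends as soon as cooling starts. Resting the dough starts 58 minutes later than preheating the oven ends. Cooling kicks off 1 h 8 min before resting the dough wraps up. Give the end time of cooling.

Cooling starts at 3:13 PM − 68 min = 2:05 PM.
So preheating the oven ends at 2:05 PM.
Resting the dough starts at 2:05 PM + 58 min = 3:03 PM.
Cooling ends at 3:03 PM − 35 min = 2:28 PM.

2:28 PM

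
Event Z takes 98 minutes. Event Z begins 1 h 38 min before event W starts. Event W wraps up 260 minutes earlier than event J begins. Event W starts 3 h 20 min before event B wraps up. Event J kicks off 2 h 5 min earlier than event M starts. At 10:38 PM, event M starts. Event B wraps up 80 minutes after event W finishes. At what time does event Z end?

2:13 PM

Event J starts at 10:38 PM − 125 min = 8:33 PM.
Event W ends at 8:33 PM − 260 min = 4:13 PM.
Event B ends at 4:13 PM + 80 min = 5:33 PM.
Event W starts at 5:33 PM − 200 min = 2:13 PM.
Event Z starts at 2:13 PM − 98 min = 12:35 PM.
Event Z ends at 12:35 PM + 98 min = 2:13 PM.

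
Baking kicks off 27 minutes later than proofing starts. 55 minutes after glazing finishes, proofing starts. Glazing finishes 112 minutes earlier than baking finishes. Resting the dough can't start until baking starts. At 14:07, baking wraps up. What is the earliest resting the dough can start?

13:37

Glazing ends at 14:07 − 112 min = 12:15.
Proofing starts at 12:15 + 55 min = 13:10.
Baking starts at 13:10 + 27 min = 13:37.
Resting the dough is bounded by baking, so the earliest it can start is 13:37.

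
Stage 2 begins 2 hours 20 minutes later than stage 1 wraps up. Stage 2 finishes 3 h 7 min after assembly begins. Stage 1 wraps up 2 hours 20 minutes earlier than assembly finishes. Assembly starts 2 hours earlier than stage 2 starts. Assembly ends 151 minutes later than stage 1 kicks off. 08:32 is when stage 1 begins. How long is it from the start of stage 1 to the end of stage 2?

Assembly ends at 08:32 + 151 min = 11:03.
Stage 1 ends at 11:03 − 140 min = 08:43.
Stage 2 starts at 08:43 + 140 min = 11:03.
Assembly starts at 11:03 − 120 min = 09:03.
Stage 2 ends at 09:03 + 187 min = 12:10.
From 08:32 to 12:10 is 3 h 38 min.

3 h 38 min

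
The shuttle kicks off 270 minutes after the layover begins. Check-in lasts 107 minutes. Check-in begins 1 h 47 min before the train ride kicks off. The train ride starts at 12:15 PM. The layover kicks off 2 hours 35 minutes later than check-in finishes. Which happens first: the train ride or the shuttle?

Check-in starts at 12:15 PM − 107 min = 10:28 AM.
Check-in ends at 10:28 AM + 107 min = 12:15 PM.
The layover starts at 12:15 PM + 155 min = 2:50 PM.
The shuttle starts at 2:50 PM + 270 min = 7:20 PM.
The train ride starts at 12:15 PM and the shuttle starts at 7:20 PM, so the train ride is first.

the train ride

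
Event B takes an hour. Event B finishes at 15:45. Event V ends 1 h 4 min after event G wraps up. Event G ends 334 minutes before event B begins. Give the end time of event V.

10:15

Event B starts at 15:45 − 60 min = 14:45.
Event G ends at 14:45 − 334 min = 09:11.
Event V ends at 09:11 + 64 min = 10:15.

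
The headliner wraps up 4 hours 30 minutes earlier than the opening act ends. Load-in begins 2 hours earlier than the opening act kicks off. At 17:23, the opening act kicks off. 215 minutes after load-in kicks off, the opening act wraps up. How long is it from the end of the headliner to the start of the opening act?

175 minutes

Load-in starts at 17:23 − 120 min = 15:23.
The opening act ends at 15:23 + 215 min = 18:58.
The headliner ends at 18:58 − 270 min = 14:28.
From 14:28 to 17:23 is 175 minutes.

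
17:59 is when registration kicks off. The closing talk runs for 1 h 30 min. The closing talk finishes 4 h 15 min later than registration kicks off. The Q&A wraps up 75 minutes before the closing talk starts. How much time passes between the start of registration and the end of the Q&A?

The closing talk ends at 17:59 + 255 min = 22:14.
The closing talk starts at 22:14 − 90 min = 20:44.
The Q&A ends at 20:44 − 75 min = 19:29.
From 17:59 to 19:29 is 1 hour 30 minutes.

1 hour 30 minutes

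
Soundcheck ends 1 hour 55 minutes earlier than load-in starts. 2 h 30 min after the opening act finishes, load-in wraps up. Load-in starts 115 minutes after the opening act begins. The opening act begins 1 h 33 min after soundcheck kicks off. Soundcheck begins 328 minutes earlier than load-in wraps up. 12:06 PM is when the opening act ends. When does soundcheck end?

Load-in ends at 12:06 PM + 150 min = 2:36 PM.
Soundcheck starts at 2:36 PM − 328 min = 9:08 AM.
The opening act starts at 9:08 AM + 93 min = 10:41 AM.
Load-in starts at 10:41 AM + 115 min = 12:36 PM.
Soundcheck ends at 12:36 PM − 115 min = 10:41 AM.

10:41 AM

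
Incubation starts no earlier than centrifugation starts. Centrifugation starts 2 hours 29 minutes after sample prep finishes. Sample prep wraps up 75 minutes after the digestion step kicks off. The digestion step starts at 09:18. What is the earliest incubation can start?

13:02

Sample prep ends at 09:18 + 75 min = 10:33.
Centrifugation starts at 10:33 + 149 min = 13:02.
Incubation is bounded by centrifugation, so the earliest it can start is 13:02.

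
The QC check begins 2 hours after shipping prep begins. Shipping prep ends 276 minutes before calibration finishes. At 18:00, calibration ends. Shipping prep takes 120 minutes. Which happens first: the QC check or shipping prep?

shipping prep

Shipping prep ends at 18:00 − 276 min = 13:24.
Shipping prep starts at 13:24 − 120 min = 11:24.
The QC check starts at 11:24 + 120 min = 13:24.
The QC check starts at 13:24 and shipping prep starts at 11:24, so shipping prep is first.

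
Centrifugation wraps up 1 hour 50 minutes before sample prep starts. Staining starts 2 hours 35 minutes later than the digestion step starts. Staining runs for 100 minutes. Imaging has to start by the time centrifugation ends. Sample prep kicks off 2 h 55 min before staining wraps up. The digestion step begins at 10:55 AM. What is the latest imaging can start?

Staining starts at 10:55 AM + 155 min = 1:30 PM.
Staining ends at 1:30 PM + 100 min = 3:10 PM.
Sample prep starts at 3:10 PM − 175 min = 12:15 PM.
Centrifugation ends at 12:15 PM − 110 min = 10:25 AM.
Imaging is bounded by centrifugation, so the latest it can start is 10:25 AM.

10:25 AM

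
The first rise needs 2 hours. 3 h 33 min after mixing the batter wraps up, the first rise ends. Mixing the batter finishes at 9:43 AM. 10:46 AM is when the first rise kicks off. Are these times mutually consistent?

The first rise ends at 9:43 AM + 213 min = 1:16 PM.
The first rise starts at 1:16 PM − 120 min = 11:16 AM.
But the first rise is also said to start at 10:46 AM — a 30-minute conflict.

No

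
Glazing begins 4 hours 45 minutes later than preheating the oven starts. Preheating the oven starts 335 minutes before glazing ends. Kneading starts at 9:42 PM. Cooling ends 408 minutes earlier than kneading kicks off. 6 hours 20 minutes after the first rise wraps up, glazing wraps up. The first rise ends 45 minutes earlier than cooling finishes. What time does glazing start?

7:39 PM

Cooling ends at 9:42 PM − 408 min = 2:54 PM.
The first rise ends at 2:54 PM − 45 min = 2:09 PM.
Glazing ends at 2:09 PM + 380 min = 8:29 PM.
Preheating the oven starts at 8:29 PM − 335 min = 2:54 PM.
Glazing starts at 2:54 PM + 285 min = 7:39 PM.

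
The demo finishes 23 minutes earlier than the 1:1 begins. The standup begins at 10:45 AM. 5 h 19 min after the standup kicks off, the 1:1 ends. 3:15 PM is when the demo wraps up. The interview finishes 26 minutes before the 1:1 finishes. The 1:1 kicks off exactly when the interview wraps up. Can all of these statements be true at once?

Yes

The 1:1 ends at 10:45 AM + 319 min = 4:04 PM.
The interview ends at 4:04 PM − 26 min = 3:38 PM.
So the 1:1 starts at 3:38 PM.
The demo ends at 3:38 PM − 23 min = 3:15 PM.
That matches the stated 3:15 PM, so the schedule is consistent.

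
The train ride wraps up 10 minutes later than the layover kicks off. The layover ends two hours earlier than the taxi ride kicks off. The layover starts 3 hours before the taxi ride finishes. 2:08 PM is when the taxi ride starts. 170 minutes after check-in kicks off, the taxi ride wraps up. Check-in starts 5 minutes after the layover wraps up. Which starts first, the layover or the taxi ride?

the layover

The layover ends at 2:08 PM − 120 min = 12:08 PM.
Check-in starts at 12:08 PM + 5 min = 12:13 PM.
The taxi ride ends at 12:13 PM + 170 min = 3:03 PM.
The layover starts at 3:03 PM − 180 min = 12:03 PM.
The layover starts at 12:03 PM and the taxi ride starts at 2:08 PM, so the layover is first.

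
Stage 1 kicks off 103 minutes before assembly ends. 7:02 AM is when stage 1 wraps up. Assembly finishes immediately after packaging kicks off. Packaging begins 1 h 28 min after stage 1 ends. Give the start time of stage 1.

Packaging starts at 7:02 AM + 88 min = 8:30 AM.
So assembly ends at 8:30 AM.
Stage 1 starts at 8:30 AM − 103 min = 6:47 AM.

6:47 AM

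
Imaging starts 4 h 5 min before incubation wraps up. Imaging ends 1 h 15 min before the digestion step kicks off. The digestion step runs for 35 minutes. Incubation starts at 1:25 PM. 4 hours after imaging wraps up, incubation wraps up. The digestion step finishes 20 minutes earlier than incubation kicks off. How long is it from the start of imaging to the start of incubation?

The digestion step ends at 1:25 PM − 20 min = 1:05 PM.
The digestion step starts at 1:05 PM − 35 min = 12:30 PM.
Imaging ends at 12:30 PM − 75 min = 11:15 AM.
Incubation ends at 11:15 AM + 240 min = 3:15 PM.
Imaging starts at 3:15 PM − 245 min = 11:10 AM.
From 11:10 AM to 1:25 PM is 2 h 15 min.

2 h 15 min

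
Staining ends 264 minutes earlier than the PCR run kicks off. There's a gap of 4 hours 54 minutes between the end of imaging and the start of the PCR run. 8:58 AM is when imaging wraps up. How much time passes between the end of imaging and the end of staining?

The PCR run starts at 8:58 AM + 294 min = 1:52 PM.
Staining ends at 1:52 PM − 264 min = 9:28 AM.
From 8:58 AM to 9:28 AM is half an hour.

half an hour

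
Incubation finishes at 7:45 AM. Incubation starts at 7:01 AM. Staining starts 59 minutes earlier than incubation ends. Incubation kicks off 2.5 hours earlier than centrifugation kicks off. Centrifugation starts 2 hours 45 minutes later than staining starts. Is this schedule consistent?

Staining starts at 7:45 AM − 59 min = 6:46 AM.
Centrifugation starts at 6:46 AM + 165 min = 9:31 AM.
Incubation starts at 9:31 AM − 150 min = 7:01 AM.
That matches the stated 7:01 AM, so the schedule is consistent.

Yes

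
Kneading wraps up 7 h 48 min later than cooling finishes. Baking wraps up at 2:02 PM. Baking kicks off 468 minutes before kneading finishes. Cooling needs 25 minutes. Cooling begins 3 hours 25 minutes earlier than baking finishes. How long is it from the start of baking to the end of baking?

180 minutes

Cooling starts at 2:02 PM − 205 min = 10:37 AM.
Cooling ends at 10:37 AM + 25 min = 11:02 AM.
Kneading ends at 11:02 AM + 468 min = 6:50 PM.
Baking starts at 6:50 PM − 468 min = 11:02 AM.
From 11:02 AM to 2:02 PM is 180 minutes.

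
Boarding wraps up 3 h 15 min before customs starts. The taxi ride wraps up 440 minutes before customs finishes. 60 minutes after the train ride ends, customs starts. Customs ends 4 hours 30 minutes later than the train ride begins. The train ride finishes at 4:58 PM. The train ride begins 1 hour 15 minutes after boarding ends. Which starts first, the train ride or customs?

the train ride

Customs starts at 4:58 PM + 60 min = 5:58 PM.
Boarding ends at 5:58 PM − 195 min = 2:43 PM.
The train ride starts at 2:43 PM + 75 min = 3:58 PM.
The train ride starts at 3:58 PM and customs starts at 5:58 PM, so the train ride is first.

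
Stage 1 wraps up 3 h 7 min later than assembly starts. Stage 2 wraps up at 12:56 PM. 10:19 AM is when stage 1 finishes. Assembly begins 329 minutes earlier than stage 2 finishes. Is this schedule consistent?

Assembly starts at 12:56 PM − 329 min = 7:27 AM.
Stage 1 ends at 7:27 AM + 187 min = 10:34 AM.
But stage 1 is also said to end at 10:19 AM — a 15-minute conflict.

No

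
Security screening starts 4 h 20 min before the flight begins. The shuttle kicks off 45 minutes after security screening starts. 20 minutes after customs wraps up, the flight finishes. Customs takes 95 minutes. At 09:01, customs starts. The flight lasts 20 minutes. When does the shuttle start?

Customs ends at 09:01 + 95 min = 10:36.
The flight ends at 10:36 + 20 min = 10:56.
The flight starts at 10:56 − 20 min = 10:36.
Security screening starts at 10:36 − 260 min = 06:16.
The shuttle starts at 06:16 + 45 min = 07:01.

07:01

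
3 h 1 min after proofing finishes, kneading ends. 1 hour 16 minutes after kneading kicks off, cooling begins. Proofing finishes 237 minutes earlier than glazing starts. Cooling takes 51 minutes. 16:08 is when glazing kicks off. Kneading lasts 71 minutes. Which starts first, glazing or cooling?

Proofing ends at 16:08 − 237 min = 12:11.
Kneading ends at 12:11 + 181 min = 15:12.
Kneading starts at 15:12 − 71 min = 14:01.
Cooling starts at 14:01 + 76 min = 15:17.
Glazing starts at 16:08 and cooling starts at 15:17, so cooling is first.

cooling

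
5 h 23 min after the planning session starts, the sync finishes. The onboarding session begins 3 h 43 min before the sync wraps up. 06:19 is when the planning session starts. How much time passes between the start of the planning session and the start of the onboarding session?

1 h 40 min

The sync ends at 06:19 + 323 min = 11:42.
The onboarding session starts at 11:42 − 223 min = 07:59.
From 06:19 to 07:59 is 1 h 40 min.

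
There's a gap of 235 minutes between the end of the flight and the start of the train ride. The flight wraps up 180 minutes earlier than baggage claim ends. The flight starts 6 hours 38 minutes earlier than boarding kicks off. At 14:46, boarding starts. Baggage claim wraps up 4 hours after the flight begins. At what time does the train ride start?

The flight starts at 14:46 − 398 min = 08:08.
Baggage claim ends at 08:08 + 240 min = 12:08.
The flight ends at 12:08 − 180 min = 09:08.
The train ride starts at 09:08 + 235 min = 13:03.

13:03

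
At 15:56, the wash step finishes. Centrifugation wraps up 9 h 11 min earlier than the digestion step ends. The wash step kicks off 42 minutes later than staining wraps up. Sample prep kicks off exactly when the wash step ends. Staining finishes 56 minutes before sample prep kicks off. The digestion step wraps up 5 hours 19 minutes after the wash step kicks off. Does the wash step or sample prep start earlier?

Sample prep starts at 15:56.
Staining ends at 15:56 − 56 min = 15:00.
The wash step starts at 15:00 + 42 min = 15:42.
The wash step starts at 15:42 and sample prep starts at 15:56, so the wash step is first.

the wash step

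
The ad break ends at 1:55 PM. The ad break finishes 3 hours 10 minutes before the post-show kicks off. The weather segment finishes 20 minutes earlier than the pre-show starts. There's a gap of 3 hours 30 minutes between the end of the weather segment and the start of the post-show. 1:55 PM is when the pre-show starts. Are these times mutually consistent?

The weather segment ends at 1:55 PM − 20 min = 1:35 PM.
The post-show starts at 1:35 PM + 210 min = 5:05 PM.
The ad break ends at 5:05 PM − 190 min = 1:55 PM.
That matches the stated 1:55 PM, so the schedule is consistent.

Yes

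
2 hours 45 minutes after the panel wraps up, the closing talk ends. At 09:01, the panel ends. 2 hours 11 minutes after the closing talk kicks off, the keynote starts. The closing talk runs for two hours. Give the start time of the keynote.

The closing talk ends at 09:01 + 165 min = 11:46.
The closing talk starts at 11:46 − 120 min = 09:46.
The keynote starts at 09:46 + 131 min = 11:57.

11:57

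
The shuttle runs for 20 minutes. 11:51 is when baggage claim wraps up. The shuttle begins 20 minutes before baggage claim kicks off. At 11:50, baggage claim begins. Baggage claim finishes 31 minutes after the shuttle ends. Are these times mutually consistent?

No

The shuttle starts at 11:50 − 20 min = 11:30.
The shuttle ends at 11:30 + 20 min = 11:50.
Baggage claim ends at 11:50 + 31 min = 12:21.
But baggage claim is also said to end at 11:51 — a 30-minute conflict.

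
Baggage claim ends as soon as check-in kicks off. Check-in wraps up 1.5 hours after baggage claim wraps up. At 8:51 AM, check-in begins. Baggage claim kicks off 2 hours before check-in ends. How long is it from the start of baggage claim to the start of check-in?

half an hour

Baggage claim ends at 8:51 AM.
Check-in ends at 8:51 AM + 90 min = 10:21 AM.
Baggage claim starts at 10:21 AM − 120 min = 8:21 AM.
From 8:21 AM to 8:51 AM is half an hour.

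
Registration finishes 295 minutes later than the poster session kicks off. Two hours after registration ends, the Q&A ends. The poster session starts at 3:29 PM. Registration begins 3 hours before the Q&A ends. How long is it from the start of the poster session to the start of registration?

Registration ends at 3:29 PM + 295 min = 8:24 PM.
The Q&A ends at 8:24 PM + 120 min = 10:24 PM.
Registration starts at 10:24 PM − 180 min = 7:24 PM.
From 3:29 PM to 7:24 PM is 3 h 55 min.

3 h 55 min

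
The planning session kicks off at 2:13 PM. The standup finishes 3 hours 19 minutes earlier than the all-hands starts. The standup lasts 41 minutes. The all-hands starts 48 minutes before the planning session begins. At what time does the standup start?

9:25 AM

The all-hands starts at 2:13 PM − 48 min = 1:25 PM.
The standup ends at 1:25 PM − 199 min = 10:06 AM.
The standup starts at 10:06 AM − 41 min = 9:25 AM.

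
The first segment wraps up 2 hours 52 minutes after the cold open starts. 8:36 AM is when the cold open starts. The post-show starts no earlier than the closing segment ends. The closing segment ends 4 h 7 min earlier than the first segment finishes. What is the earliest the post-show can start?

The first segment ends at 8:36 AM + 172 min = 11:28 AM.
The closing segment ends at 11:28 AM − 247 min = 7:21 AM.
The post-show is bounded by the closing segment, so the earliest it can start is 7:21 AM.

7:21 AM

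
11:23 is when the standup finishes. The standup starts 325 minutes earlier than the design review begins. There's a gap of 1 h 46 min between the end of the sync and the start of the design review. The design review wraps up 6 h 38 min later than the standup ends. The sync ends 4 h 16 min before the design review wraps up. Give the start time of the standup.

The design review ends at 11:23 + 398 min = 18:01.
The sync ends at 18:01 − 256 min = 13:45.
The design review starts at 13:45 + 106 min = 15:31.
The standup starts at 15:31 − 325 min = 10:06.

10:06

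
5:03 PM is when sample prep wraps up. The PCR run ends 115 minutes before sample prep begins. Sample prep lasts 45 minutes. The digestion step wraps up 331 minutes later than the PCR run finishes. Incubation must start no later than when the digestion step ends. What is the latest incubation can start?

Sample prep starts at 5:03 PM − 45 min = 4:18 PM.
The PCR run ends at 4:18 PM − 115 min = 2:23 PM.
The digestion step ends at 2:23 PM + 331 min = 7:54 PM.
Incubation is bounded by the digestion step, so the latest it can start is 7:54 PM.

7:54 PM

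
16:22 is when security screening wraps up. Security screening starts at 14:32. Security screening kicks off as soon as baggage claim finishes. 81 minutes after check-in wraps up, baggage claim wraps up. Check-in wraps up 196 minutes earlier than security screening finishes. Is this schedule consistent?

No

Check-in ends at 16:22 − 196 min = 13:06.
Baggage claim ends at 13:06 + 81 min = 14:27.
So security screening starts at 14:27.
But security screening is also said to start at 14:32 — a 5-minute conflict.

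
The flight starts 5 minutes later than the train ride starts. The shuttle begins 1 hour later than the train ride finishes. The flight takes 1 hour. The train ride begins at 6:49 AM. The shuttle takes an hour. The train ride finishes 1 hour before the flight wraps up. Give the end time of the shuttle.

8:54 AM

The flight starts at 6:49 AM + 5 min = 6:54 AM.
The flight ends at 6:54 AM + 60 min = 7:54 AM.
The train ride ends at 7:54 AM − 60 min = 6:54 AM.
The shuttle starts at 6:54 AM + 60 min = 7:54 AM.
The shuttle ends at 7:54 AM + 60 min = 8:54 AM.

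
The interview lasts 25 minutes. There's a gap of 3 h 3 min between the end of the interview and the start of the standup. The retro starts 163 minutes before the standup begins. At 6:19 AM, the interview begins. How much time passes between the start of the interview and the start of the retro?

45 minutes

The interview ends at 6:19 AM + 25 min = 6:44 AM.
The standup starts at 6:44 AM + 183 min = 9:47 AM.
The retro starts at 9:47 AM − 163 min = 7:04 AM.
From 6:19 AM to 7:04 AM is 45 minutes.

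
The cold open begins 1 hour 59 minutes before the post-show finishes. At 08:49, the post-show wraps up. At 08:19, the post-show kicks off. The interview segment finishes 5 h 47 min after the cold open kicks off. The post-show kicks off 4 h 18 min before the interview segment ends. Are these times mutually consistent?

The cold open starts at 08:49 − 119 min = 06:50.
The interview segment ends at 06:50 + 347 min = 12:37.
The post-show starts at 12:37 − 258 min = 08:19.
That matches the stated 08:19, so the schedule is consistent.

Yes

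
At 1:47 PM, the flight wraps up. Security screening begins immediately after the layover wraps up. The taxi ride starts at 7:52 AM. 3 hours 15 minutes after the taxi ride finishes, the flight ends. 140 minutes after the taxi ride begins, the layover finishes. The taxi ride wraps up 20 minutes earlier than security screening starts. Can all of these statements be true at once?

No

The layover ends at 7:52 AM + 140 min = 10:12 AM.
So security screening starts at 10:12 AM.
The taxi ride ends at 10:12 AM − 20 min = 9:52 AM.
The flight ends at 9:52 AM + 195 min = 1:07 PM.
But the flight is also said to end at 1:47 PM — a 40-minute conflict.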